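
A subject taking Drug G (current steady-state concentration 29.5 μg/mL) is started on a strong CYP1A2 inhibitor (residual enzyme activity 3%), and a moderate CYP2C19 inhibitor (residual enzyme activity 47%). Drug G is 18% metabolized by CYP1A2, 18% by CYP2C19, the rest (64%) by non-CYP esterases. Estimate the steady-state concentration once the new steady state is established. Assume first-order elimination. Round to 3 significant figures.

The CYP1A2 pathway (18% of clearance) drops to 0.03× activity: 0.18 × 0.03 = 0.0054.
The CYP2C19 pathway (18% of clearance) falls to 0.47× activity: 0.18 × 0.47 = 0.0846.
The remaining 64% of clearance is unaffected.
Relative clearance = 0.0054 + 0.0846 + 0.64 = 0.73.
Steady-state concentration ∝ 1/CL: new value = 29.5 / 0.73 = 40.4 μg/mL.

40.4 μg/mL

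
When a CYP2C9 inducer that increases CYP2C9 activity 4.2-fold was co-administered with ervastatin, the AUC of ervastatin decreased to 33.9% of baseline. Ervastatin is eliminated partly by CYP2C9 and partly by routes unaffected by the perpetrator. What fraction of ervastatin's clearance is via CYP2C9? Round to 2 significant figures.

Let x = fm,CYP2C9. Because AUC ∝ 1/CL, relative clearance rose to 1/0.339 = 2.95.
Setting x·4.2 + (1 − x) = 2.95 and solving: x = (2.95 − 1)/(4.2 − 1) = 0.61.

0.61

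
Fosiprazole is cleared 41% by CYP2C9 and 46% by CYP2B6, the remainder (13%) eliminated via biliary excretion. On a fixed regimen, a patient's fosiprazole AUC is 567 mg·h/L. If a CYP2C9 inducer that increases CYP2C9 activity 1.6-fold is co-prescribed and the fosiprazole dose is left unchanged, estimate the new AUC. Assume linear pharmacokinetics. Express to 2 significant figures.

CYP2C9: 0.41 × 1.6 = 0.656
CYP2B6: 0.46 (unchanged)
Other: 0.13 (unchanged)
New clearance relative to baseline: 0.656 + 0.46 + 0.13 = 1.246.
With dosing unchanged, AUC scales as 1/CL: 567 / 1.246 = 4.6 × 10² mg·h/L.

4.6 × 10² mg·h/L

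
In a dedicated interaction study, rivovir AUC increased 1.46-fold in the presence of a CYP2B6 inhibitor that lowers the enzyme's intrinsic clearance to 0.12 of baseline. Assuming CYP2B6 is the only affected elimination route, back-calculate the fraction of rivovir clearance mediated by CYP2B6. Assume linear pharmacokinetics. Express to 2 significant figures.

Let x = fm,CYP2B6. Because AUC ∝ 1/CL, relative clearance fell to 1/1.46 = 0.6849.
Setting x·0.12 + (1 − x) = 0.6849 and solving: x = (0.6849 − 1)/(0.12 − 1) = 0.36.

0.36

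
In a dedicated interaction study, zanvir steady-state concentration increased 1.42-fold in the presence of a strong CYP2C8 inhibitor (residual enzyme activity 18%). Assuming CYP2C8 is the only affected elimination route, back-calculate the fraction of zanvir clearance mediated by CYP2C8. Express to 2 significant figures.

CL'/CL = 1 / 1.42 = 0.7042
0.18·fm + (1 − fm) = 0.7042
fm = (0.7042 − 1) / (0.18 − 1) = 0.36

0.36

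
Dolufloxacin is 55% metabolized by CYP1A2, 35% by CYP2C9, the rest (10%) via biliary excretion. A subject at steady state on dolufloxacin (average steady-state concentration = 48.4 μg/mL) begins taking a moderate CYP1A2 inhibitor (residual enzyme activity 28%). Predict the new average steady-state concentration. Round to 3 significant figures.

The CYP1A2 pathway (55% of clearance) falls to 0.28× activity: 0.55 × 0.28 = 0.154.
CYP2C9 (35%) and the residual 10% are unaffected.
Relative clearance = 0.154 + 0.35 + 0.1 = 0.604.
With dosing unchanged, average steady-state concentration scales as 1/CL: 48.4 / 0.604 = 80.1 μg/mL.

80.1 μg/mL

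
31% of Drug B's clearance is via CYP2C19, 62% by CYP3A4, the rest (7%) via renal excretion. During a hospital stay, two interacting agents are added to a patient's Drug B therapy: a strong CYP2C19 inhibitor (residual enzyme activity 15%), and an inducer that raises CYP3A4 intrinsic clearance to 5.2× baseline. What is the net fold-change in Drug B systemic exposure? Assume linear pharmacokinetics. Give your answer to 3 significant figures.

0.299

CYP2C19: 0.31 × 0.15 = 0.0465
CYP3A4: 0.62 × 5.2 = 3.224
Other: 0.07 (unchanged)
New clearance relative to baseline: 0.0465 + 3.224 + 0.07 = 3.3405.
Systemic exposure ∝ 1/CL: fold-change = 1 / 3.3405 = 0.299.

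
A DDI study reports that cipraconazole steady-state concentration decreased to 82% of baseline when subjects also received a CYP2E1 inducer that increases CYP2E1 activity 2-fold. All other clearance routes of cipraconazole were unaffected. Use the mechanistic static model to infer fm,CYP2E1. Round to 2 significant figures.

0.22

CL'/CL = 1 / 0.820 = 1.22
2·fm + (1 − fm) = 1.22
fm = (1.22 − 1) / (2 − 1) = 0.22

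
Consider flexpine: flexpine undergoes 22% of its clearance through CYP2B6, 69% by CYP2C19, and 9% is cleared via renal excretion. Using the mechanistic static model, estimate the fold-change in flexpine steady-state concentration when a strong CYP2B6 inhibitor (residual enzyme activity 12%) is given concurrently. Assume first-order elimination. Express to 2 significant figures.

CYP2B6: 0.22 × 0.12 = 0.0264
CYP2C19: 0.69 (unchanged)
Other: 0.09 (unchanged)
Relative clearance = 0.0264 + 0.69 + 0.09 = 0.8064.
Steady-state concentration ratio = CL_old/CL_new = 1 / 0.8064 = 1.2.

1.2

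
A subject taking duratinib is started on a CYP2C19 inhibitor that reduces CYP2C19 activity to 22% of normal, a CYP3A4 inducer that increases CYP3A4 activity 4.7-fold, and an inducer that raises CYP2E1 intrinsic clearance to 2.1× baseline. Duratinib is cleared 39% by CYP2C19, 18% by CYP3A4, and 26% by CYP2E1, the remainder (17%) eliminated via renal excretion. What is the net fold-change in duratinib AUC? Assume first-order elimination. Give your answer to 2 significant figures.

The CYP2C19 pathway (39% of clearance) is reduced to 0.22× activity: 0.39 × 0.22 = 0.0858.
The CYP3A4 pathway (18% of clearance) increases to 4.7× activity: 0.18 × 4.7 = 0.846.
The CYP2E1 pathway (26% of clearance) increases to 2.1× activity: 0.26 × 2.1 = 0.546.
Non-CYP routes (17%) are unchanged.
Relative clearance = 0.0858 + 0.846 + 0.546 + 0.17 = 1.6478.
Because AUC varies inversely with clearance, the combined effect is 1 / 1.6478 = 0.61.

0.61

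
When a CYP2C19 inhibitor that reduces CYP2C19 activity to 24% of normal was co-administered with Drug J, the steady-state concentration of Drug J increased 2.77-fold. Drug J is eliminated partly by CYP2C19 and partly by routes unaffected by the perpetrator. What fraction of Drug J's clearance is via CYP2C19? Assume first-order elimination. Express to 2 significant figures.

0.84

Let x = fm,CYP2C19. Because steady-state concentration ∝ 1/CL, relative clearance fell to 1/2.77 = 0.361.
Setting x·0.24 + (1 − x) = 0.361 and solving: x = (0.361 − 1)/(0.24 − 1) = 0.84.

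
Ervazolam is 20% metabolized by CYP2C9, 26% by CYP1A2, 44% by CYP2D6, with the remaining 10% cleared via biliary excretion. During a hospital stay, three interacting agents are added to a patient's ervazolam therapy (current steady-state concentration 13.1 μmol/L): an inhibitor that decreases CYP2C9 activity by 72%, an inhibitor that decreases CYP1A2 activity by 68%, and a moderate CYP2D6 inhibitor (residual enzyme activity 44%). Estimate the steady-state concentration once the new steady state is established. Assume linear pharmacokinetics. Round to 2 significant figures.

The CYP2C9 pathway (20% of clearance) falls to 0.28× activity: 0.2 × 0.28 = 0.056.
The CYP1A2 pathway (26% of clearance) is reduced to 0.32× activity: 0.26 × 0.32 = 0.0832.
The CYP2D6 pathway (44% of clearance) falls to 0.44× activity: 0.44 × 0.44 = 0.1936.
Non-CYP routes (10%) are unchanged.
Relative clearance = 0.056 + 0.0832 + 0.1936 + 0.1 = 0.4328.
Dividing the baseline by the relative clearance: 13.1 / 0.4328 = 30 μmol/L.

30 μmol/L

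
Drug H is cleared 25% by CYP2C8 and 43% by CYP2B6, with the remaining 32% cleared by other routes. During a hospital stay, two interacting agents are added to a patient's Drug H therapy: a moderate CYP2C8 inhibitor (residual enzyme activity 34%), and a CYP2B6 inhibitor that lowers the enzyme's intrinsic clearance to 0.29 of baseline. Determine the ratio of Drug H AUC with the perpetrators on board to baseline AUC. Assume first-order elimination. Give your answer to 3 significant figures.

1.89

The CYP2C8 pathway (25% of clearance) falls to 0.34× activity: 0.25 × 0.34 = 0.085.
The CYP2B6 pathway (43% of clearance) is reduced to 0.29× activity: 0.43 × 0.29 = 0.1247.
The remaining 32% of clearance is unaffected.
CL_new/CL_old = 0.085 + 0.1247 + 0.32 = 0.5297.
Net AUC ratio = 1 / 0.5297 = 1.89.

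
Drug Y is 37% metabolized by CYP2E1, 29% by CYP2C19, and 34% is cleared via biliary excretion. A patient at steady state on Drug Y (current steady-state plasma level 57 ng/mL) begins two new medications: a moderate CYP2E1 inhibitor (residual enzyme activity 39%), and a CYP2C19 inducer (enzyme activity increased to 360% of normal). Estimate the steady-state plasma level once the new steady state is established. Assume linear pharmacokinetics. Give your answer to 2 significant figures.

37 ng/mL

The CYP2E1 pathway (37% of clearance) falls to 0.39× activity: 0.37 × 0.39 = 0.1443.
The CYP2C19 pathway (29% of clearance) increases to 3.6× activity: 0.29 × 3.6 = 1.044.
The remaining 34% of clearance is unaffected.
New clearance relative to baseline: 0.1443 + 1.044 + 0.34 = 1.5283.
New steady-state plasma level = 57 / 1.5283 = 37 ng/mL (concentration scales inversely with clearance).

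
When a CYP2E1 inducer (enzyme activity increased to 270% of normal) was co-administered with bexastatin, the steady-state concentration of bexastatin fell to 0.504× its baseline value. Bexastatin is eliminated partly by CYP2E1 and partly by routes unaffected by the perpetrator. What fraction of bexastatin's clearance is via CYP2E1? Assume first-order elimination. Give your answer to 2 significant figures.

0.58

Let x = fm,CYP2E1. Because steady-state concentration ∝ 1/CL, relative clearance rose to 1/0.504 = 1.984.
Setting x·2.7 + (1 − x) = 1.984 and solving: x = (1.984 − 1)/(2.7 − 1) = 0.58.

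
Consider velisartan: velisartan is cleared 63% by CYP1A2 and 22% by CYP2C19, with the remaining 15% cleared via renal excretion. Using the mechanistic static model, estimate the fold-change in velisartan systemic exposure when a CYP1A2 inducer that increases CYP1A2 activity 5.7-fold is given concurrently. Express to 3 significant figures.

0.252

The CYP1A2 pathway (63% of clearance) rises to 5.7× activity: 0.63 × 5.7 = 3.591.
CYP2C19 (22%) and the residual 15% are unaffected.
Relative clearance = 3.591 + 0.22 + 0.15 = 3.961.
Systemic exposure ratio = CL_old/CL_new = 1 / 3.961 = 0.252.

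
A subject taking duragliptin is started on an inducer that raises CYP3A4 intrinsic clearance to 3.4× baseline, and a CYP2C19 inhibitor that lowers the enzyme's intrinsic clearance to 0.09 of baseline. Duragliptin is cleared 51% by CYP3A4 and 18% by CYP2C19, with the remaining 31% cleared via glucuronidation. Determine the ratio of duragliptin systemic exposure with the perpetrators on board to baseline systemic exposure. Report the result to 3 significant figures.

The CYP3A4 pathway (51% of clearance) increases to 3.4× activity: 0.51 × 3.4 = 1.734.
The CYP2C19 pathway (18% of clearance) is reduced to 0.09× activity: 0.18 × 0.09 = 0.0162.
The remaining 31% of clearance is unaffected.
New clearance relative to baseline: 1.734 + 0.0162 + 0.31 = 2.0602.
Net systemic exposure ratio = 1 / 2.0602 = 0.485.

0.485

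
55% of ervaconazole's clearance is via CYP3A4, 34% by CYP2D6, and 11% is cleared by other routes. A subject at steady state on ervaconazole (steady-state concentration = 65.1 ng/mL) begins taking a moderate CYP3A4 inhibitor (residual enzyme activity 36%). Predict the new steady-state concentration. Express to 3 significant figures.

The CYP3A4 pathway (55% of clearance) drops to 0.36× activity: 0.55 × 0.36 = 0.198.
CYP2D6 (34%) and the residual 11% are unaffected.
Relative clearance = 0.198 + 0.34 + 0.11 = 0.648.
Steady-state concentration ∝ 1/CL, so new value = 65.1 / 0.648 = 100 ng/mL.

100 ng/mL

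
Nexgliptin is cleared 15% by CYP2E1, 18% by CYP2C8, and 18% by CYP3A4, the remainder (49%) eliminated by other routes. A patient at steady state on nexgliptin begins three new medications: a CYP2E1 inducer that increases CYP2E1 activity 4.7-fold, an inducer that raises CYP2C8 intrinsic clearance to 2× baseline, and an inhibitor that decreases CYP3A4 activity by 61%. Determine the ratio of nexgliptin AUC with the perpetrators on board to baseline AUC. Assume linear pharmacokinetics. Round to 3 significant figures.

CYP2E1: 0.15 × 4.7 = 0.705
CYP2C8: 0.18 × 2 = 0.36
CYP3A4: 0.18 × 0.39 = 0.0702
Other: 0.49 (unchanged)
New clearance relative to baseline: 0.705 + 0.36 + 0.0702 + 0.49 = 1.6252.
AUC ∝ 1/CL: fold-change = 1 / 1.6252 = 0.615.

0.615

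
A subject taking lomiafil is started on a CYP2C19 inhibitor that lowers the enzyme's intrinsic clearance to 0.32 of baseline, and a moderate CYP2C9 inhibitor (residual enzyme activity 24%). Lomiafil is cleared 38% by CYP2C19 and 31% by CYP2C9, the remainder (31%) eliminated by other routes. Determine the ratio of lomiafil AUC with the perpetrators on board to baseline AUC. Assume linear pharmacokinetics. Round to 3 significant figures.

The CYP2C19 pathway (38% of clearance) drops to 0.32× activity: 0.38 × 0.32 = 0.1216.
The CYP2C9 pathway (31% of clearance) is reduced to 0.24× activity: 0.31 × 0.24 = 0.0744.
The remaining 31% of clearance is unaffected.
Relative clearance = 0.1216 + 0.0744 + 0.31 = 0.506.
Because AUC varies inversely with clearance, the combined effect is 1 / 0.506 = 1.98.

1.98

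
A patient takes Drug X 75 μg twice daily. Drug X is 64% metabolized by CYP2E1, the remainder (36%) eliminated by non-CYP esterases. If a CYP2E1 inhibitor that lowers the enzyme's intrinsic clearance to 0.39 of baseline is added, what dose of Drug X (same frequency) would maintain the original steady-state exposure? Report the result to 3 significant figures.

CYP2E1: 0.64 × 0.39 = 0.2496
Other: 0.36 (unchanged)
New clearance relative to baseline: 0.2496 + 0.36 = 0.6096.
To maintain the same steady-state level, dose must scale with clearance: new dose = 75 × 0.6096 = 45.7 μg.

45.7 μg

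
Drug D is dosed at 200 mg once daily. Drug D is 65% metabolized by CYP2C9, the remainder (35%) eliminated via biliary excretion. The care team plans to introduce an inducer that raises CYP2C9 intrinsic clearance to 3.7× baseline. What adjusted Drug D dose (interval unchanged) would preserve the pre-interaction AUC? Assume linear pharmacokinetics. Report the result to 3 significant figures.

551 mg

The CYP2C9 pathway (65% of clearance) is boosted to 3.7× activity: 0.65 × 3.7 = 2.405.
The remaining 35% of clearance is unaffected.
CL_new/CL_old = 2.405 + 0.35 = 2.755.
Css,avg = (dose rate)/CL, so holding Css fixed requires dose ∝ CL: 200 × 2.755 = 551 mg.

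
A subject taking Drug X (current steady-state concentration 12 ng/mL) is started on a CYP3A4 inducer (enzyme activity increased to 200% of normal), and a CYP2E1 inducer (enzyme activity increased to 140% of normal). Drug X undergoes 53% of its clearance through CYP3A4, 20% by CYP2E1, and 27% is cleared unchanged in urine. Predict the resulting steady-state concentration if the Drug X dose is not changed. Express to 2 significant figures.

7.5 ng/mL

The CYP3A4 pathway (53% of clearance) is boosted to 2× activity: 0.53 × 2 = 1.06.
The CYP2E1 pathway (20% of clearance) is boosted to 1.4× activity: 0.2 × 1.4 = 0.28.
Non-CYP routes (27%) are unchanged.
CL_new/CL_old = 1.06 + 0.28 + 0.27 = 1.61.
New steady-state concentration = 12 / 1.61 = 7.5 ng/mL (concentration scales inversely with clearance).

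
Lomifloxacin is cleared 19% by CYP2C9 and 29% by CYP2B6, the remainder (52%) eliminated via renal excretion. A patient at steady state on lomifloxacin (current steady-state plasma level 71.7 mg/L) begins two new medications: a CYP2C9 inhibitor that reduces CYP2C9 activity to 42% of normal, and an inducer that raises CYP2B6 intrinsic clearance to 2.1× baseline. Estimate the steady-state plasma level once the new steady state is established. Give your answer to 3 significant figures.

The CYP2C9 pathway (19% of clearance) is reduced to 0.42× activity: 0.19 × 0.42 = 0.0798.
The CYP2B6 pathway (29% of clearance) is boosted to 2.1× activity: 0.29 × 2.1 = 0.609.
The remaining 52% of clearance is unaffected.
CL_new/CL_old = 0.0798 + 0.609 + 0.52 = 1.2088.
New steady-state plasma level = 71.7 / 1.2088 = 59.3 mg/L (concentration scales inversely with clearance).

59.3 mg/L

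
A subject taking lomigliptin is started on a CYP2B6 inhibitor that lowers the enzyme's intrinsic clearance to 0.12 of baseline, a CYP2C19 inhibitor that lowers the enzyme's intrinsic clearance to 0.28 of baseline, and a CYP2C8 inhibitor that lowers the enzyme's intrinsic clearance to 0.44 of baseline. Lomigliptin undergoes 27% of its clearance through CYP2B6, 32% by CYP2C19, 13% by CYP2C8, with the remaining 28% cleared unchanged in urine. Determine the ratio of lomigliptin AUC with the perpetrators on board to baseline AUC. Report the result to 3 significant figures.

2.18

CYP2B6: 0.27 × 0.12 = 0.0324
CYP2C19: 0.32 × 0.28 = 0.0896
CYP2C8: 0.13 × 0.44 = 0.0572
Other: 0.28 (unchanged)
New clearance relative to baseline: 0.0324 + 0.0896 + 0.0572 + 0.28 = 0.4592.
Net AUC ratio = 1 / 0.4592 = 2.18.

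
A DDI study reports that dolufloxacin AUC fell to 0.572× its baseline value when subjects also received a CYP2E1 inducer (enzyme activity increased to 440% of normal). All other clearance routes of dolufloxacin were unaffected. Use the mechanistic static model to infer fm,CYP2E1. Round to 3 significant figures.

CL'/CL = 1 / 0.572 = 1.748
4.4·fm + (1 − fm) = 1.748
fm = (1.748 − 1) / (4.4 − 1) = 0.220

0.220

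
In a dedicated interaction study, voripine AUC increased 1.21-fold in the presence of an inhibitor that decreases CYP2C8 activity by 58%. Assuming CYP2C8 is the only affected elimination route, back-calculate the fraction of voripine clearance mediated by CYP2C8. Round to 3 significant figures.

0.299

Let x = fm,CYP2C8. Because AUC ∝ 1/CL, relative clearance fell to 1/1.21 = 0.8264.
Only the CYP2C8 route changed, so 0.8264 = x·0.42 + (1 − x), giving x = 0.299.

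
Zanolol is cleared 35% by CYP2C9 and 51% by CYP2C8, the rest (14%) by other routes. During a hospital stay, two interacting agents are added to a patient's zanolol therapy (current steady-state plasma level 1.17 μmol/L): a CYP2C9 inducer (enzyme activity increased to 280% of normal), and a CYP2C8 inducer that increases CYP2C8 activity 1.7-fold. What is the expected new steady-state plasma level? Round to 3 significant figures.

CYP2C9: 0.35 × 2.8 = 0.98
CYP2C8: 0.51 × 1.7 = 0.867
Other: 0.14 (unchanged)
Relative clearance = 0.98 + 0.867 + 0.14 = 1.987.
New steady-state plasma level = 1.17 / 1.987 = 0.589 μmol/L (concentration scales inversely with clearance).

0.589 μmol/L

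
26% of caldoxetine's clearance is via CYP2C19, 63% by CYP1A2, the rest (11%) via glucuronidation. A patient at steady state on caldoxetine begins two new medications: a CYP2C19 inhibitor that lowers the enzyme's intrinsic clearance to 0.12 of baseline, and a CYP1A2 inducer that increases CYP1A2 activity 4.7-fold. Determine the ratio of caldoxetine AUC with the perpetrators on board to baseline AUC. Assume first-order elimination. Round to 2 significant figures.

0.32

The CYP2C19 pathway (26% of clearance) falls to 0.12× activity: 0.26 × 0.12 = 0.0312.
The CYP1A2 pathway (63% of clearance) rises to 4.7× activity: 0.63 × 4.7 = 2.961.
The remaining 11% of clearance is unaffected.
New clearance relative to baseline: 0.0312 + 2.961 + 0.11 = 3.1022.
AUC ∝ 1/CL: fold-change = 1 / 3.1022 = 0.32.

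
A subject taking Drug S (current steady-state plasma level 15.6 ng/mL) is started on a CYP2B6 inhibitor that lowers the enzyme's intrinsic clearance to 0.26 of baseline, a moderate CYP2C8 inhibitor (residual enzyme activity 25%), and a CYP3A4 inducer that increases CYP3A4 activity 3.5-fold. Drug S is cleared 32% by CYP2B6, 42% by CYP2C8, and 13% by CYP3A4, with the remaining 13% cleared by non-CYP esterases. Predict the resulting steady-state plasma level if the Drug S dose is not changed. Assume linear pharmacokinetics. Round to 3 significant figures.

The CYP2B6 pathway (32% of clearance) is reduced to 0.26× activity: 0.32 × 0.26 = 0.0832.
The CYP2C8 pathway (42% of clearance) drops to 0.25× activity: 0.42 × 0.25 = 0.105.
The CYP3A4 pathway (13% of clearance) increases to 3.5× activity: 0.13 × 3.5 = 0.455.
The remaining 13% of clearance is unaffected.
Relative clearance = 0.0832 + 0.105 + 0.455 + 0.13 = 0.7732.
New steady-state plasma level = 15.6 / 0.7732 = 20.2 ng/mL (concentration scales inversely with clearance).

20.2 ng/mL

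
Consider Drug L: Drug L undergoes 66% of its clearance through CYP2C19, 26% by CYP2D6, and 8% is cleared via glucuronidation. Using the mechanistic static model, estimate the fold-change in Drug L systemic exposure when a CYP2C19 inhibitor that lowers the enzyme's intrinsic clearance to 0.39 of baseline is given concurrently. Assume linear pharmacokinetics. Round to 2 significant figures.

1.7

The CYP2C19 pathway (66% of clearance) is reduced to 0.39× activity: 0.66 × 0.39 = 0.2574.
CYP2D6 (26%) and the residual 8% are unaffected.
Relative clearance = 0.2574 + 0.26 + 0.08 = 0.5974.
Since systemic exposure ∝ 1/CL, the ratio is 1 / 0.5974 = 1.7.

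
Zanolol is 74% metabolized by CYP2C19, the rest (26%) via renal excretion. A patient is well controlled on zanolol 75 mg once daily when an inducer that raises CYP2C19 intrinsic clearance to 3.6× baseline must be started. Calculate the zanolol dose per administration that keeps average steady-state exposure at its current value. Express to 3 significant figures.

219 mg

The CYP2C19 pathway (74% of clearance) rises to 3.6× activity: 0.74 × 3.6 = 2.664.
The remaining 26% of clearance is unaffected.
Relative clearance = 2.664 + 0.26 = 2.924.
Exposure is unchanged when dose changes in proportion to clearance. New dose = 75 mg × 2.924 = 219 mg.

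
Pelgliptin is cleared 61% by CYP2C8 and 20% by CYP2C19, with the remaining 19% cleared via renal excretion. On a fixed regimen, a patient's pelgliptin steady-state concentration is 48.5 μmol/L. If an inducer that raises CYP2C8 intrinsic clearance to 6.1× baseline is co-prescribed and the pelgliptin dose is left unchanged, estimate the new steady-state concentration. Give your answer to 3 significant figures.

11.8 μmol/L

The CYP2C8 pathway (61% of clearance) increases to 6.1× activity: 0.61 × 6.1 = 3.721.
CYP2C19 (20%) and the residual 19% are unaffected.
Relative clearance = 3.721 + 0.2 + 0.19 = 4.111.
With dosing unchanged, steady-state concentration scales as 1/CL: 48.5 / 4.111 = 11.8 μmol/L.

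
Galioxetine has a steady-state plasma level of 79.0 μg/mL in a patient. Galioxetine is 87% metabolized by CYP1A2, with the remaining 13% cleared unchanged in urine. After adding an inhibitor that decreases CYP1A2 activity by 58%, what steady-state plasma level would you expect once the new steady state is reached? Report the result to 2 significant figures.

1.6 × 10² μg/mL

The CYP1A2 pathway (87% of clearance) is reduced to 0.42× activity: 0.87 × 0.42 = 0.3654.
Non-CYP routes (13%) are unchanged.
Relative clearance = 0.3654 + 0.13 = 0.4954.
With dosing unchanged, steady-state plasma level scales as 1/CL: 79.0 / 0.4954 = 1.6 × 10² μg/mL.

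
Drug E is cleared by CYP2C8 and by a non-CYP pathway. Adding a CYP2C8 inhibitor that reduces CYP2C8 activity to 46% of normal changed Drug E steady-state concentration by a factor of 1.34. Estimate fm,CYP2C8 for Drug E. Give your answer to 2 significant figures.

0.47

Let fm be the CYP2C8 fraction. New clearance relative to baseline = fm × 0.46 + (1 − fm).
Steady-state concentration ratio = 1 / (new CL fraction), so new CL fraction = 1 / 1.34 = 0.7463.
fm × 0.46 + 1 − fm = 0.7463  ⇒  fm × (0.46 − 1) = −0.2537  ⇒  fm = 0.47.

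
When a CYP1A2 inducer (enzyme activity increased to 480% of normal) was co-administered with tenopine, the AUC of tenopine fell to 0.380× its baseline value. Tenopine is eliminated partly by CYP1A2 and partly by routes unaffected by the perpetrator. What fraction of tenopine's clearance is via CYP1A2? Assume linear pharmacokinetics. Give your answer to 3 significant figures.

0.429

CL'/CL = 1 / 0.380 = 2.632
4.8·fm + (1 − fm) = 2.632
fm = (2.632 − 1) / (4.8 − 1) = 0.429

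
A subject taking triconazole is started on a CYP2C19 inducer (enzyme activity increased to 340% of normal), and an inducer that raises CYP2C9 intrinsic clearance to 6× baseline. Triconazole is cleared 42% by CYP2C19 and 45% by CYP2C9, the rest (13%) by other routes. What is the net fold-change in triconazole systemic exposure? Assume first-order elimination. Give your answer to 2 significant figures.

0.23

The CYP2C19 pathway (42% of clearance) is boosted to 3.4× activity: 0.42 × 3.4 = 1.428.
The CYP2C9 pathway (45% of clearance) is boosted to 6× activity: 0.45 × 6 = 2.7.
Non-CYP routes (13%) are unchanged.
New clearance relative to baseline: 1.428 + 2.7 + 0.13 = 4.258.
Net systemic exposure ratio = 1 / 4.258 = 0.23.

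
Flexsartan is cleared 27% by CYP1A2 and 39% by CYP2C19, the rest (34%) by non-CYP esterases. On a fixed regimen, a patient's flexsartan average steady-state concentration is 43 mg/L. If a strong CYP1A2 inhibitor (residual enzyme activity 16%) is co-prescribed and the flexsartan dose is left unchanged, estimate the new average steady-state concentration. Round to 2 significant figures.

CYP1A2: 0.27 × 0.16 = 0.0432
CYP2C19: 0.39 (unchanged)
Other: 0.34 (unchanged)
New clearance relative to baseline: 0.0432 + 0.39 + 0.34 = 0.7732.
New average steady-state concentration = baseline ÷ relative clearance = 43 / 0.7732 = 56 mg/L.

56 mg/L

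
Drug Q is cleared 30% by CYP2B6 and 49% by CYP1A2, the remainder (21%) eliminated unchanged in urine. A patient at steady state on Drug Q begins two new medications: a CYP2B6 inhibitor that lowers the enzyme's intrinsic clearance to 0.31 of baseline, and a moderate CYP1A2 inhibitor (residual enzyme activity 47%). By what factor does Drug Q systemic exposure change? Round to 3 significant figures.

1.88

The CYP2B6 pathway (30% of clearance) falls to 0.31× activity: 0.3 × 0.31 = 0.093.
The CYP1A2 pathway (49% of clearance) drops to 0.47× activity: 0.49 × 0.47 = 0.2303.
The remaining 21% of clearance is unaffected.
Relative clearance = 0.093 + 0.2303 + 0.21 = 0.5333.
Systemic exposure ∝ 1/CL: fold-change = 1 / 0.5333 = 1.88.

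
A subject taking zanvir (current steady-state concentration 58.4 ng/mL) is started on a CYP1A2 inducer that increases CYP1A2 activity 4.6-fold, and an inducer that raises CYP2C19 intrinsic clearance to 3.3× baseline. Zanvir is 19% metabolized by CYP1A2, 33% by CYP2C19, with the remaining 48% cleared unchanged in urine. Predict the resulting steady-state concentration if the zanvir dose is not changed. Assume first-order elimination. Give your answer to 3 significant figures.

23.9 ng/mL

The CYP1A2 pathway (19% of clearance) is boosted to 4.6× activity: 0.19 × 4.6 = 0.874.
The CYP2C19 pathway (33% of clearance) increases to 3.3× activity: 0.33 × 3.3 = 1.089.
The remaining 48% of clearance is unaffected.
New clearance relative to baseline: 0.874 + 1.089 + 0.48 = 2.443.
Steady-state concentration ∝ 1/CL: new value = 58.4 / 2.443 = 23.9 ng/mL.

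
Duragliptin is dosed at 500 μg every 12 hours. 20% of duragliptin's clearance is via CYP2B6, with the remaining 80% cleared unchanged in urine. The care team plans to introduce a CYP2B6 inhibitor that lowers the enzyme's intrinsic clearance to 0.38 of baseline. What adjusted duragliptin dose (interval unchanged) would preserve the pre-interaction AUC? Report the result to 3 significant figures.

The CYP2B6 pathway (20% of clearance) is reduced to 0.38× activity: 0.2 × 0.38 = 0.076.
Non-CYP routes (80%) are unchanged.
Relative clearance = 0.076 + 0.8 = 0.876.
To maintain the same steady-state level, dose must scale with clearance: new dose = 500 × 0.876 = 438 μg.

438 μg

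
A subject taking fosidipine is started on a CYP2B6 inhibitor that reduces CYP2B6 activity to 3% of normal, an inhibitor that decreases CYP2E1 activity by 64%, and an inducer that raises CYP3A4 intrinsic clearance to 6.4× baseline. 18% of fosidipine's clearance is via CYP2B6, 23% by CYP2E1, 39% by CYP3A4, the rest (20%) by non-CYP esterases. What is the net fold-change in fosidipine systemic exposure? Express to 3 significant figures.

0.359

CYP2B6: 0.18 × 0.03 = 0.0054
CYP2E1: 0.23 × 0.36 = 0.0828
CYP3A4: 0.39 × 6.4 = 2.496
Other: 0.2 (unchanged)
Relative clearance = 0.0054 + 0.0828 + 2.496 + 0.2 = 2.7842.
Systemic exposure ∝ 1/CL: fold-change = 1 / 2.7842 = 0.359.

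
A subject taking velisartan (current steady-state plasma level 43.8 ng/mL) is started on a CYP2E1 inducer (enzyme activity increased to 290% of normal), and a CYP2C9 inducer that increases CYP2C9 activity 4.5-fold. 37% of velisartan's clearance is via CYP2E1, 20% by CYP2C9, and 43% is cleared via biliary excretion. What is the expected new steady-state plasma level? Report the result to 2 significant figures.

The CYP2E1 pathway (37% of clearance) is boosted to 2.9× activity: 0.37 × 2.9 = 1.073.
The CYP2C9 pathway (20% of clearance) increases to 4.5× activity: 0.2 × 4.5 = 0.9.
The remaining 43% of clearance is unaffected.
Relative clearance = 1.073 + 0.9 + 0.43 = 2.403.
New steady-state plasma level = 43.8 / 2.403 = 18 ng/mL (concentration scales inversely with clearance).

18 ng/mL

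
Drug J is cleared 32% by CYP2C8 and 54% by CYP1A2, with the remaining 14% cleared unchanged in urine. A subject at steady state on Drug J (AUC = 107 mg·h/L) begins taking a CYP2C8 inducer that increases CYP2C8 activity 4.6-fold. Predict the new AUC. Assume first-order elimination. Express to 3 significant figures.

49.7 mg·h/L

The CYP2C8 pathway (32% of clearance) rises to 4.6× activity: 0.32 × 4.6 = 1.472.
CYP1A2 (54%) and the residual 14% are unaffected.
New clearance relative to baseline: 1.472 + 0.54 + 0.14 = 2.152.
New AUC = baseline ÷ relative clearance = 107 / 2.152 = 49.7 mg·h/L.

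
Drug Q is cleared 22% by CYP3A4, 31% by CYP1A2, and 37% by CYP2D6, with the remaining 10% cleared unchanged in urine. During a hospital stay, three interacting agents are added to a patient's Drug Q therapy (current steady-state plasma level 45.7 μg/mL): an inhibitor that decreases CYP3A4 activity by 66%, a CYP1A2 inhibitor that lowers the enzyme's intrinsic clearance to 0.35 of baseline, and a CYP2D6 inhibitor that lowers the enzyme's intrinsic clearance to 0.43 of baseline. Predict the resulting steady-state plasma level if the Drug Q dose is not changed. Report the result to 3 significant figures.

103 μg/mL

The CYP3A4 pathway (22% of clearance) falls to 0.34× activity: 0.22 × 0.34 = 0.0748.
The CYP1A2 pathway (31% of clearance) drops to 0.35× activity: 0.31 × 0.35 = 0.1085.
The CYP2D6 pathway (37% of clearance) is reduced to 0.43× activity: 0.37 × 0.43 = 0.1591.
Non-CYP routes (10%) are unchanged.
Relative clearance = 0.0748 + 0.1085 + 0.1591 + 0.1 = 0.4424.
New steady-state plasma level = 45.7 / 0.4424 = 103 μg/mL (concentration scales inversely with clearance).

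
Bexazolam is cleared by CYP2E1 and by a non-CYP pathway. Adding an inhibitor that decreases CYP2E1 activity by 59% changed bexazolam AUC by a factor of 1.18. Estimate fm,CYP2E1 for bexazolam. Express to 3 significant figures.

CL'/CL = 1 / 1.18 = 0.8475
0.41·fm + (1 − fm) = 0.8475
fm = (0.8475 − 1) / (0.41 − 1) = 0.259

0.259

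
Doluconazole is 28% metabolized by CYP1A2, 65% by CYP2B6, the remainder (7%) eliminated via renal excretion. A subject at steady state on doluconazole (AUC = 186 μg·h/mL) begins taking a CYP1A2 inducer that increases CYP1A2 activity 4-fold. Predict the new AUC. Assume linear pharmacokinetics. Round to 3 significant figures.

101 μg·h/mL

The CYP1A2 pathway (28% of clearance) rises to 4× activity: 0.28 × 4 = 1.12.
CYP2B6 (65%) and the residual 7% are unaffected.
Relative clearance = 1.12 + 0.65 + 0.07 = 1.84.
AUC ∝ 1/CL, so new value = 186 / 1.84 = 101 μg·h/mL.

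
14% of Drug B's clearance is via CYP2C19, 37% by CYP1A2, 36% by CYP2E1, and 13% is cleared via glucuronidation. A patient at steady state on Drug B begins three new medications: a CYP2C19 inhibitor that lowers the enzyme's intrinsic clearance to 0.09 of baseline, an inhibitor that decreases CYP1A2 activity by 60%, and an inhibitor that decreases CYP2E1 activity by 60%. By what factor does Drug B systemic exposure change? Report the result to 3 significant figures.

The CYP2C19 pathway (14% of clearance) falls to 0.09× activity: 0.14 × 0.09 = 0.0126.
The CYP1A2 pathway (37% of clearance) falls to 0.4× activity: 0.37 × 0.4 = 0.148.
The CYP2E1 pathway (36% of clearance) drops to 0.4× activity: 0.36 × 0.4 = 0.144.
The remaining 13% of clearance is unaffected.
Relative clearance = 0.0126 + 0.148 + 0.144 + 0.13 = 0.4346.
Because systemic exposure varies inversely with clearance, the combined effect is 1 / 0.4346 = 2.30.

2.30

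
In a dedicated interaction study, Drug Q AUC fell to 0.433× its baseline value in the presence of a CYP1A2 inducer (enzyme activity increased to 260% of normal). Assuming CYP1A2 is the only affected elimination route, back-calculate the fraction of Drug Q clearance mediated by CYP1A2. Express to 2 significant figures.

0.82

Write x for the fraction cleared via CYP1A2. The observed AUC change means clearance rose to 1/0.433 = 2.309 of baseline.
Setting x·2.6 + (1 − x) = 2.309 and solving: x = (2.309 − 1)/(2.6 − 1) = 0.82.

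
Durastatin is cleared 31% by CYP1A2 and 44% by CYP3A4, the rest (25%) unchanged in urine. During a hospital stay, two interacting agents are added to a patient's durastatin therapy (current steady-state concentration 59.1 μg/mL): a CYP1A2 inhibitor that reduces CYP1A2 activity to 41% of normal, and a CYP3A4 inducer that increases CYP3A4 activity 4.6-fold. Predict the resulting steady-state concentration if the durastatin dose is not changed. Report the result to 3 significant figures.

The CYP1A2 pathway (31% of clearance) drops to 0.41× activity: 0.31 × 0.41 = 0.1271.
The CYP3A4 pathway (44% of clearance) increases to 4.6× activity: 0.44 × 4.6 = 2.024.
Non-CYP routes (25%) are unchanged.
Relative clearance = 0.1271 + 2.024 + 0.25 = 2.4011.
Steady-state concentration ∝ 1/CL: new value = 59.1 / 2.4011 = 24.6 μg/mL.

24.6 μg/mL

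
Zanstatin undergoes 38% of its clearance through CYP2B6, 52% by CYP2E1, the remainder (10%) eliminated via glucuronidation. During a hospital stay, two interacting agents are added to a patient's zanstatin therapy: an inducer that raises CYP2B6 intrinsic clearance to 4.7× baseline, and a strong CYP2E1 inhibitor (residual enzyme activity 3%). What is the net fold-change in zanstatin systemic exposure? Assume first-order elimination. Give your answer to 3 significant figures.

0.526

The CYP2B6 pathway (38% of clearance) is boosted to 4.7× activity: 0.38 × 4.7 = 1.786.
The CYP2E1 pathway (52% of clearance) is reduced to 0.03× activity: 0.52 × 0.03 = 0.0156.
Non-CYP routes (10%) are unchanged.
Relative clearance = 1.786 + 0.0156 + 0.1 = 1.9016.
Systemic exposure ∝ 1/CL: fold-change = 1 / 1.9016 = 0.526.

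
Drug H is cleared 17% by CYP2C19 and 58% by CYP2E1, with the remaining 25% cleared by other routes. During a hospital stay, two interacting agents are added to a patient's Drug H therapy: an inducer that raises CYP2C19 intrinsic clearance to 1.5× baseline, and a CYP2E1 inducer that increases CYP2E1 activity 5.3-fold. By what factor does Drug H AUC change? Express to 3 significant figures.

0.279

The CYP2C19 pathway (17% of clearance) increases to 1.5× activity: 0.17 × 1.5 = 0.255.
The CYP2E1 pathway (58% of clearance) rises to 5.3× activity: 0.58 × 5.3 = 3.074.
The remaining 25% of clearance is unaffected.
CL_new/CL_old = 0.255 + 3.074 + 0.25 = 3.579.
Net AUC ratio = 1 / 3.579 = 0.279.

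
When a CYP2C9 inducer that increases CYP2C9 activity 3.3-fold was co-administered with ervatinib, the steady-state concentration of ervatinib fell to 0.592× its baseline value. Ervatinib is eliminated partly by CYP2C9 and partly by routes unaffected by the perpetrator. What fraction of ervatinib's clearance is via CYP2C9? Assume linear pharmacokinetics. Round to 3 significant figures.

0.300

Let x = fm,CYP2C9. Because steady-state concentration ∝ 1/CL, relative clearance rose to 1/0.592 = 1.689.
Setting x·3.3 + (1 − x) = 1.689 and solving: x = (1.689 − 1)/(3.3 − 1) = 0.300.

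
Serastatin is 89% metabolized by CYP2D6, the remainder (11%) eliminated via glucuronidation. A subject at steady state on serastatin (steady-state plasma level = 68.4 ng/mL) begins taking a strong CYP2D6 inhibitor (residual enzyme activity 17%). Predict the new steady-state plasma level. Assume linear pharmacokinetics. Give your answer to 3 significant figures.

The CYP2D6 pathway (89% of clearance) falls to 0.17× activity: 0.89 × 0.17 = 0.1513.
Non-CYP routes (11%) are unchanged.
CL_new/CL_old = 0.1513 + 0.11 = 0.2613.
Steady-state plasma level ∝ 1/CL, so new value = 68.4 / 0.2613 = 262 ng/mL.

262 ng/mL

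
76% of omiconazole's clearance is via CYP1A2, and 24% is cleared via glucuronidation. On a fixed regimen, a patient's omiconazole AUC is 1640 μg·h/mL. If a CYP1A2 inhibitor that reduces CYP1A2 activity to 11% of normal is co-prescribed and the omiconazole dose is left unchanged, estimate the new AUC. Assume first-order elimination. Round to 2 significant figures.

CYP1A2: 0.76 × 0.11 = 0.0836
Other: 0.24 (unchanged)
New clearance relative to baseline: 0.0836 + 0.24 = 0.3236.
AUC ∝ 1/CL, so new value = 1640 / 0.3236 = 5.1 × 10³ μg·h/mL.

5.1 × 10³ μg·h/mL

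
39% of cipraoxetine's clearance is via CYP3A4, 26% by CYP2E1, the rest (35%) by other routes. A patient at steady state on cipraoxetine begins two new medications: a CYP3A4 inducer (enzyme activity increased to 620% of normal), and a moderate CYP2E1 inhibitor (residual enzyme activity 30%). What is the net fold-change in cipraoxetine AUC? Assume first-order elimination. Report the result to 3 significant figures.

The CYP3A4 pathway (39% of clearance) is boosted to 6.2× activity: 0.39 × 6.2 = 2.418.
The CYP2E1 pathway (26% of clearance) falls to 0.3× activity: 0.26 × 0.3 = 0.078.
Non-CYP routes (35%) are unchanged.
Relative clearance = 2.418 + 0.078 + 0.35 = 2.846.
Because AUC varies inversely with clearance, the combined effect is 1 / 2.846 = 0.351.

0.351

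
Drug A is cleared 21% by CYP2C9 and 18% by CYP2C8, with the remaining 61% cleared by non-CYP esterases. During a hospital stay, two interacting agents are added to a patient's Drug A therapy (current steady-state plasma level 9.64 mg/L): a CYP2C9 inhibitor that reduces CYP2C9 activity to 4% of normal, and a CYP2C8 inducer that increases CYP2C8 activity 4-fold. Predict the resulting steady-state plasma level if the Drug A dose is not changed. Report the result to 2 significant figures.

7.2 mg/L

The CYP2C9 pathway (21% of clearance) drops to 0.04× activity: 0.21 × 0.04 = 0.0084.
The CYP2C8 pathway (18% of clearance) is boosted to 4× activity: 0.18 × 4 = 0.72.
The remaining 61% of clearance is unaffected.
New clearance relative to baseline: 0.0084 + 0.72 + 0.61 = 1.3384.
Dividing the baseline by the relative clearance: 9.64 / 1.3384 = 7.2 mg/L.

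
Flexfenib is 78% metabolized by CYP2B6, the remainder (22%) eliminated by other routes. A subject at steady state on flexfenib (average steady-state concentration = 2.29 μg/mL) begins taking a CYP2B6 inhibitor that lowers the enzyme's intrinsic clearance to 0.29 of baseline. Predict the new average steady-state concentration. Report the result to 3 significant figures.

5.13 μg/mL

The CYP2B6 pathway (78% of clearance) drops to 0.29× activity: 0.78 × 0.29 = 0.2262.
Non-CYP routes (22%) are unchanged.
CL_new/CL_old = 0.2262 + 0.22 = 0.4462.
New average steady-state concentration = baseline ÷ relative clearance = 2.29 / 0.4462 = 5.13 μg/mL.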